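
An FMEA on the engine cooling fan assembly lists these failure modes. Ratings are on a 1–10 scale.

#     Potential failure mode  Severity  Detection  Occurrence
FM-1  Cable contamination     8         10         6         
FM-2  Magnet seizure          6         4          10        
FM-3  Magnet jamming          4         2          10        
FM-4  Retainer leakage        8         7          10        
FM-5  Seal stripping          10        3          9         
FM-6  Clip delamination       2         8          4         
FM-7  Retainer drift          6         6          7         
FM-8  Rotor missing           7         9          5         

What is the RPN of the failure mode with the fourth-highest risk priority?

RPN = Severity × Occurrence × Detection:
  FM-1: 8 × 6 × 10 = 480
  FM-2: 6 × 10 × 4 = 240
  FM-3: 4 × 10 × 2 = 80
  FM-4: 8 × 10 × 7 = 560
  FM-5: 10 × 9 × 3 = 270
  FM-6: 2 × 4 × 8 = 64
  FM-7: 6 × 7 × 6 = 252
  FM-8: 7 × 5 × 9 = 315
Sorted descending: 560, 480, 315, 270, 252, 240, 80, 64.
The fourth-highest RPN is 270 (FM-5).

270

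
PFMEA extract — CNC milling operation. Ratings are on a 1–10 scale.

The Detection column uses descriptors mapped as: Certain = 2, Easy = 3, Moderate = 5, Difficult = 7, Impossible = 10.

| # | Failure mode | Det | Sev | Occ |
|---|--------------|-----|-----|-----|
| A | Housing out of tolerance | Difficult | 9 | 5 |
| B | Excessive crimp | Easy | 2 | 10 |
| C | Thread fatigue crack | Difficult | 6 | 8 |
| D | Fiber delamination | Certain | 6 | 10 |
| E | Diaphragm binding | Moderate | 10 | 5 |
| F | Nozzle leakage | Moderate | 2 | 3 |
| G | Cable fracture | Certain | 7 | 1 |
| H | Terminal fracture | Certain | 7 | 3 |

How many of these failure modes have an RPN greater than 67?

4

RPN = Severity × Occurrence × Detection:
  A: 9 × 5 × 7 = 315
  B: 2 × 10 × 3 = 60
  C: 6 × 8 × 7 = 336
  D: 6 × 10 × 2 = 120
  E: 10 × 5 × 5 = 250
  F: 2 × 3 × 5 = 30
  G: 7 × 1 × 2 = 14
  H: 7 × 3 × 2 = 42
Modes with RPN > 67: A (315), C (336), D (120), E (250) → 4.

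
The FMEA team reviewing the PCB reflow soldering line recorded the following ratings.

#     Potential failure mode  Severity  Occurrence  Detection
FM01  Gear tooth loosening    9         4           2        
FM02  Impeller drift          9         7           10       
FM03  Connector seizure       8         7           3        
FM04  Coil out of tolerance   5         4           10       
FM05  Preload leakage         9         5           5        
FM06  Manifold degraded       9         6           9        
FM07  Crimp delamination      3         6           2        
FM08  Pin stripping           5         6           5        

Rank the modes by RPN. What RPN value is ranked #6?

150

RPN = Severity × Occurrence × Detection:
  FM01: 9 × 4 × 2 = 72
  FM02: 9 × 7 × 10 = 630
  FM03: 8 × 7 × 3 = 168
  FM04: 5 × 4 × 10 = 200
  FM05: 9 × 5 × 5 = 225
  FM06: 9 × 6 × 9 = 486
  FM07: 3 × 6 × 2 = 36
  FM08: 5 × 6 × 5 = 150
Sorted descending: 630, 486, 225, 200, 168, 150, 72, 36.
The sixth-highest RPN is 150 (FM08).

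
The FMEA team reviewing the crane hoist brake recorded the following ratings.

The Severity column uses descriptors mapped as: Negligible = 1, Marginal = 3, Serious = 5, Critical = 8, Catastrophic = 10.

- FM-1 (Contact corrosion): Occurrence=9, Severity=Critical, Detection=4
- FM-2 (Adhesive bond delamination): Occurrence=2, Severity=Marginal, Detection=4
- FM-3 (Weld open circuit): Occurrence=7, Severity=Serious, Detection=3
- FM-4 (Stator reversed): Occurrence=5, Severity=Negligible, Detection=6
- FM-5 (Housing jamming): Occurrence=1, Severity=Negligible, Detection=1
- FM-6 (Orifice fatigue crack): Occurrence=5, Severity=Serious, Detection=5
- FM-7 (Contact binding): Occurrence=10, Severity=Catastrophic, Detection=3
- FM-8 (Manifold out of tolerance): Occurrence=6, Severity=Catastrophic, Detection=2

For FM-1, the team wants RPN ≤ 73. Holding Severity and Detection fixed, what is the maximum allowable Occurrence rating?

FM-1: S=8, O=9, D=4 → current RPN = 288.
Fixed product = 32. Need 32 × O ≤ 73, so O ≤ 73/32 = 2.28.
Maximum integer Occurrence rating = 2 (gives RPN 64; O=3 would give 96 > 73).

2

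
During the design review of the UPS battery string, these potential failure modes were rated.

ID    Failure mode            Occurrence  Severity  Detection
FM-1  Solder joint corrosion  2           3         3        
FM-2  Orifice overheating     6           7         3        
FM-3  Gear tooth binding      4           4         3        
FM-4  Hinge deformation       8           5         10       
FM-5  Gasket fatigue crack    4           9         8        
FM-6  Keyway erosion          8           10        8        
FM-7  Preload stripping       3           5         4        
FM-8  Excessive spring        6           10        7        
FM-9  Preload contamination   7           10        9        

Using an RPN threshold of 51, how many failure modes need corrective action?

RPN = Severity × Occurrence × Detection:
  FM-1: 3 × 2 × 3 = 18
  FM-2: 7 × 6 × 3 = 126
  FM-3: 4 × 4 × 3 = 48
  FM-4: 5 × 8 × 10 = 400
  FM-5: 9 × 4 × 8 = 288
  FM-6: 10 × 8 × 8 = 640
  FM-7: 5 × 3 × 4 = 60
  FM-8: 10 × 6 × 7 = 420
  FM-9: 10 × 7 × 9 = 630
Modes with RPN ≥ 51: FM-2 (126), FM-4 (400), FM-5 (288), FM-6 (640), FM-7 (60), FM-8 (420), FM-9 (630) → 7.

7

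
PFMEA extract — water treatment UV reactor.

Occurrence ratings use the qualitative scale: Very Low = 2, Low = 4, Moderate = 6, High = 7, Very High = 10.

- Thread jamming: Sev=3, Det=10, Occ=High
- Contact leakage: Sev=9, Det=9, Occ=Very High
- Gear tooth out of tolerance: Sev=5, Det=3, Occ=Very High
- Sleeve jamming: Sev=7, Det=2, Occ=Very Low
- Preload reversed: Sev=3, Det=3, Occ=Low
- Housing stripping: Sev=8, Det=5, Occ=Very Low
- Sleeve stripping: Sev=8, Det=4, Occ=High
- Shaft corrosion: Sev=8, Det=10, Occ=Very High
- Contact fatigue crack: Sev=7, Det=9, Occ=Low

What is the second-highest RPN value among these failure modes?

RPN = Severity × Occurrence × Detection:
  Thread jamming: 3 × 7 × 10 = 210
  Contact leakage: 9 × 10 × 9 = 810
  Gear tooth out of tolerance: 5 × 10 × 3 = 150
  Sleeve jamming: 7 × 2 × 2 = 28
  Preload reversed: 3 × 4 × 3 = 36
  Housing stripping: 8 × 2 × 5 = 80
  Sleeve stripping: 8 × 7 × 4 = 224
  Shaft corrosion: 8 × 10 × 10 = 800
  Contact fatigue crack: 7 × 4 × 9 = 252
Sorted descending: 810, 800, 252, 224, 210, 150, 80, 36, 28.
The second-highest RPN is 800 (Shaft corrosion).

800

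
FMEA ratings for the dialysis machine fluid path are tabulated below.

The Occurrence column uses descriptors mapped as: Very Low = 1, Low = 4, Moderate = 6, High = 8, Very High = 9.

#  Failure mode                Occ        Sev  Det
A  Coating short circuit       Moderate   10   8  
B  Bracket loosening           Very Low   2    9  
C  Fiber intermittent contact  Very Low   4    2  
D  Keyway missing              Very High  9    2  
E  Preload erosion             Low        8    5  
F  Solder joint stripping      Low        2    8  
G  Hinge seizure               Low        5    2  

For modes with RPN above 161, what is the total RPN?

RPN = Severity × Occurrence × Detection:
  A: 10 × 6 × 8 = 480
  B: 2 × 1 × 9 = 18
  C: 4 × 1 × 2 = 8
  D: 9 × 9 × 2 = 162
  E: 8 × 4 × 5 = 160
  F: 2 × 4 × 8 = 64
  G: 5 × 4 × 2 = 40
RPN > 161: A (480), D (162).
Sum: 480 + 162 = 642.

642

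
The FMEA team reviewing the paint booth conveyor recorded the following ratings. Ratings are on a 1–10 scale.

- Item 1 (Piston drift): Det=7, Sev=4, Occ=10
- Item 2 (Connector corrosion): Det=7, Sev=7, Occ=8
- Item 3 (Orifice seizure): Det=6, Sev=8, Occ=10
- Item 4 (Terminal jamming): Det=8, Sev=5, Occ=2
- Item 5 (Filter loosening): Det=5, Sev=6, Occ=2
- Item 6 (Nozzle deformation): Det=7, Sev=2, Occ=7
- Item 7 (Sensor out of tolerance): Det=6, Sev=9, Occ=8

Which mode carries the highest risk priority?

RPN = Severity × Occurrence × Detection:
  Item 1: 4 × 10 × 7 = 280
  Item 2: 7 × 8 × 7 = 392
  Item 3: 8 × 10 × 6 = 480
  Item 4: 5 × 2 × 8 = 80
  Item 5: 6 × 2 × 5 = 60
  Item 6: 2 × 7 × 7 = 98
  Item 7: 9 × 8 × 6 = 432
Highest RPN is 480 → Item 3.

Item 3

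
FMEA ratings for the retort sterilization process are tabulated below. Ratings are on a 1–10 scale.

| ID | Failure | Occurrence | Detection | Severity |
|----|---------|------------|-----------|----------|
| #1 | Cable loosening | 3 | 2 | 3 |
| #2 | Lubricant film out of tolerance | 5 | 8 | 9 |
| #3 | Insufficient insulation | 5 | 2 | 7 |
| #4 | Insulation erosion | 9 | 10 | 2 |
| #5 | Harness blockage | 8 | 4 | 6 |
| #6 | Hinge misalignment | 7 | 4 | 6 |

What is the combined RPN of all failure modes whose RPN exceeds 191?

552

RPN = Severity × Occurrence × Detection:
  #1: 3 × 3 × 2 = 18
  #2: 9 × 5 × 8 = 360
  #3: 7 × 5 × 2 = 70
  #4: 2 × 9 × 10 = 180
  #5: 6 × 8 × 4 = 192
  #6: 6 × 7 × 4 = 168
RPN > 191: #2 (360), #5 (192).
Sum: 360 + 192 = 552.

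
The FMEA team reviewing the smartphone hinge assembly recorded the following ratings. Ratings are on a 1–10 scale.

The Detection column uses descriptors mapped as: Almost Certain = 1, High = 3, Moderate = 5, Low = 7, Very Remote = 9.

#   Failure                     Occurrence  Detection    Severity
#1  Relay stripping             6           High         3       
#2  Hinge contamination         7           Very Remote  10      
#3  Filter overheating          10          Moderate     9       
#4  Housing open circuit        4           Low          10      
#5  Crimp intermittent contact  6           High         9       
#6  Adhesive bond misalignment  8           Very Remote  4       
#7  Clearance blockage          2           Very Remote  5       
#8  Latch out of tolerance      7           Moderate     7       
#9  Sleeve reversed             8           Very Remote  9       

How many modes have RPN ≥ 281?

RPN = Severity × Occurrence × Detection:
  #1: 3 × 6 × 3 = 54
  #2: 10 × 7 × 9 = 630
  #3: 9 × 10 × 5 = 450
  #4: 10 × 4 × 7 = 280
  #5: 9 × 6 × 3 = 162
  #6: 4 × 8 × 9 = 288
  #7: 5 × 2 × 9 = 90
  #8: 7 × 7 × 5 = 245
  #9: 9 × 8 × 9 = 648
Modes with RPN ≥ 281: #2 (630), #3 (450), #6 (288), #9 (648) → 4.

4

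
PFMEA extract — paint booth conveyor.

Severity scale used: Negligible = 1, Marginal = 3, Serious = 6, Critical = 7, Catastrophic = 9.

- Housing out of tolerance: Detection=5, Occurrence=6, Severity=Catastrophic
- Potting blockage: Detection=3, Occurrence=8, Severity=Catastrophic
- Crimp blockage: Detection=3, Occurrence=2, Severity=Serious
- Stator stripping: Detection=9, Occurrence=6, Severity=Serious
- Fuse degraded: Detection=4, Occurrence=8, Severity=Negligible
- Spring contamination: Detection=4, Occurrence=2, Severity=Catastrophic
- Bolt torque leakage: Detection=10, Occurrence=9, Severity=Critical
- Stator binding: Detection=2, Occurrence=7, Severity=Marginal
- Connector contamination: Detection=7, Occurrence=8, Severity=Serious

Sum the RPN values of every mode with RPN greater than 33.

1926

RPN = Severity × Occurrence × Detection:
  Housing out of tolerance: 9 × 6 × 5 = 270
  Potting blockage: 9 × 8 × 3 = 216
  Crimp blockage: 6 × 2 × 3 = 36
  Stator stripping: 6 × 6 × 9 = 324
  Fuse degraded: 1 × 8 × 4 = 32
  Spring contamination: 9 × 2 × 4 = 72
  Bolt torque leakage: 7 × 9 × 10 = 630
  Stator binding: 3 × 7 × 2 = 42
  Connector contamination: 6 × 8 × 7 = 336
RPN > 33: Housing out of tolerance (270), Potting blockage (216), Crimp blockage (36), Stator stripping (324), Spring contamination (72), Bolt torque leakage (630), Stator binding (42), Connector contamination (336).
Sum: 270 + 216 + 36 + 324 + 72 + 630 + 42 + 336 = 1926.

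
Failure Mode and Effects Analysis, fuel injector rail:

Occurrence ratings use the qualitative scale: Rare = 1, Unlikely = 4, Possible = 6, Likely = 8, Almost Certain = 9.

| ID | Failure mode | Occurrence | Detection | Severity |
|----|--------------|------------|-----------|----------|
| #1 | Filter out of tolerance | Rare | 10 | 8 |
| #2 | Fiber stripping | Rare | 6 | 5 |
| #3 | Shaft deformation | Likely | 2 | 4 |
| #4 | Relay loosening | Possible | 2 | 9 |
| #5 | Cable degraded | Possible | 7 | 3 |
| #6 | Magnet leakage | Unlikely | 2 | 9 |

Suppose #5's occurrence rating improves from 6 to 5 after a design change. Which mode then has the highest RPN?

RPN = Severity × Occurrence × Detection:
  #1: 8 × 1 × 10 = 80
  #2: 5 × 1 × 6 = 30
  #3: 4 × 8 × 2 = 64
  #4: 9 × 6 × 2 = 108
  #5: 3 × 6 × 7 = 126
  #6: 9 × 4 × 2 = 72
After action: #5 → 3 × 5 × 7 = 105.
Revised RPNs: #4=108, #5=105, #1=80, #6=72, #3=64, #2=30.
Highest is now #4 (108).

#4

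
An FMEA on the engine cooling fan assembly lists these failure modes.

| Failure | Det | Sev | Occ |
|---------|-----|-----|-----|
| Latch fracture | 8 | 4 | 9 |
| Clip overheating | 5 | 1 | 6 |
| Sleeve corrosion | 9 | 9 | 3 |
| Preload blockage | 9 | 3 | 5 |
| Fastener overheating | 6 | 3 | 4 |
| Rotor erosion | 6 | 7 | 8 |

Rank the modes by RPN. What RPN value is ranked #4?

135

RPN = Severity × Occurrence × Detection:
  Latch fracture: 4 × 9 × 8 = 288
  Clip overheating: 1 × 6 × 5 = 30
  Sleeve corrosion: 9 × 3 × 9 = 243
  Preload blockage: 3 × 5 × 9 = 135
  Fastener overheating: 3 × 4 × 6 = 72
  Rotor erosion: 7 × 8 × 6 = 336
Sorted descending: 336, 288, 243, 135, 72, 30.
The fourth-highest RPN is 135 (Preload blockage).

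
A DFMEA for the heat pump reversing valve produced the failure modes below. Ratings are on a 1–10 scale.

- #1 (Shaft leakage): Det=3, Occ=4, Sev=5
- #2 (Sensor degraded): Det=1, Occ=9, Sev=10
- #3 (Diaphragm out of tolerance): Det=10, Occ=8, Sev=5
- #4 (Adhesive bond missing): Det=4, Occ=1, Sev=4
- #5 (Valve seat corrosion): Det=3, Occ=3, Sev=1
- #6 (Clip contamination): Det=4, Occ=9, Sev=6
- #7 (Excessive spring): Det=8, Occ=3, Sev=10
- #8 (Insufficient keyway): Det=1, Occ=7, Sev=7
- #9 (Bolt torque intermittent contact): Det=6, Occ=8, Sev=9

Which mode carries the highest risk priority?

#9

RPN = Severity × Occurrence × Detection:
  #1: 5 × 4 × 3 = 60
  #2: 10 × 9 × 1 = 90
  #3: 5 × 8 × 10 = 400
  #4: 4 × 1 × 4 = 16
  #5: 1 × 3 × 3 = 9
  #6: 6 × 9 × 4 = 216
  #7: 10 × 3 × 8 = 240
  #8: 7 × 7 × 1 = 49
  #9: 9 × 8 × 6 = 432
Highest RPN is 432 → #9.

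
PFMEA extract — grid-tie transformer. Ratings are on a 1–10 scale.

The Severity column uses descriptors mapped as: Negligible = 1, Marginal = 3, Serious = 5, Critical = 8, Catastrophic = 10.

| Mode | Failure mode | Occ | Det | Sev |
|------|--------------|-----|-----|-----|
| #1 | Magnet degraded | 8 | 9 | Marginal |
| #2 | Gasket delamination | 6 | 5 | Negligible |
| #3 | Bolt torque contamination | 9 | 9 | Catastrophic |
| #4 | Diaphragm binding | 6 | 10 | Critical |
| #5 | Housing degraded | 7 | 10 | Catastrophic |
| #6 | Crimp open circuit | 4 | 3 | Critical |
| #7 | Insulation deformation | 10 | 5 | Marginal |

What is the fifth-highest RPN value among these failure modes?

RPN = Severity × Occurrence × Detection:
  #1: 3 × 8 × 9 = 216
  #2: 1 × 6 × 5 = 30
  #3: 10 × 9 × 9 = 810
  #4: 8 × 6 × 10 = 480
  #5: 10 × 7 × 10 = 700
  #6: 8 × 4 × 3 = 96
  #7: 3 × 10 × 5 = 150
Sorted descending: 810, 700, 480, 216, 150, 96, 30.
The fifth-highest RPN is 150 (#7).

150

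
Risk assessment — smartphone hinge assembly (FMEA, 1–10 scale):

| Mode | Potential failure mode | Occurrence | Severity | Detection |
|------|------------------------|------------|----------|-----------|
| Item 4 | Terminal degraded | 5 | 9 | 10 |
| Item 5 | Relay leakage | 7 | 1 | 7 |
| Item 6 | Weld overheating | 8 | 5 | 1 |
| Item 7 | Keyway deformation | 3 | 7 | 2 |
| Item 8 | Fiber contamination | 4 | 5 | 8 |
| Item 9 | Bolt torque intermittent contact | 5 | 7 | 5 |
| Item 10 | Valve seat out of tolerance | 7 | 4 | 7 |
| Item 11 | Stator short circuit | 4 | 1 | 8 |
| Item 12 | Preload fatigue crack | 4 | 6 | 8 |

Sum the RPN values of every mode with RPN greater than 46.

RPN = Severity × Occurrence × Detection:
  Item 4: 9 × 5 × 10 = 450
  Item 5: 1 × 7 × 7 = 49
  Item 6: 5 × 8 × 1 = 40
  Item 7: 7 × 3 × 2 = 42
  Item 8: 5 × 4 × 8 = 160
  Item 9: 7 × 5 × 5 = 175
  Item 10: 4 × 7 × 7 = 196
  Item 11: 1 × 4 × 8 = 32
  Item 12: 6 × 4 × 8 = 192
RPN > 46: Item 4 (450), Item 5 (49), Item 8 (160), Item 9 (175), Item 10 (196), Item 12 (192).
Sum: 450 + 49 + 160 + 175 + 196 + 192 = 1222.

1222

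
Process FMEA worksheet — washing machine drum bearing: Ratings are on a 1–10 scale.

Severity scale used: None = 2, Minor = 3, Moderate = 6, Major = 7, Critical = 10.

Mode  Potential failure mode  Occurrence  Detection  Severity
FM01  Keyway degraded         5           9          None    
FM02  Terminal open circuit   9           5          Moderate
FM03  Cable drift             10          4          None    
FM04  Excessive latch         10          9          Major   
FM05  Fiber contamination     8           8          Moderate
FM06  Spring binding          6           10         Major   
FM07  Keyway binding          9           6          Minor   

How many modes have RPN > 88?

RPN = Severity × Occurrence × Detection:
  FM01: 2 × 5 × 9 = 90
  FM02: 6 × 9 × 5 = 270
  FM03: 2 × 10 × 4 = 80
  FM04: 7 × 10 × 9 = 630
  FM05: 6 × 8 × 8 = 384
  FM06: 7 × 6 × 10 = 420
  FM07: 3 × 9 × 6 = 162
Modes with RPN > 88: FM01 (90), FM02 (270), FM04 (630), FM05 (384), FM06 (420), FM07 (162) → 6.

6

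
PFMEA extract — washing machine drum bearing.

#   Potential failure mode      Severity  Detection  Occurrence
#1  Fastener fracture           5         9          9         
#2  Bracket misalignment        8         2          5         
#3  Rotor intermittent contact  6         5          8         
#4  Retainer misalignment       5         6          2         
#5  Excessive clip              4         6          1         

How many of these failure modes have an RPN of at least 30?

RPN = Severity × Occurrence × Detection:
  #1: 5 × 9 × 9 = 405
  #2: 8 × 5 × 2 = 80
  #3: 6 × 8 × 5 = 240
  #4: 5 × 2 × 6 = 60
  #5: 4 × 1 × 6 = 24
Modes with RPN ≥ 30: #1 (405), #2 (80), #3 (240), #4 (60) → 4.

4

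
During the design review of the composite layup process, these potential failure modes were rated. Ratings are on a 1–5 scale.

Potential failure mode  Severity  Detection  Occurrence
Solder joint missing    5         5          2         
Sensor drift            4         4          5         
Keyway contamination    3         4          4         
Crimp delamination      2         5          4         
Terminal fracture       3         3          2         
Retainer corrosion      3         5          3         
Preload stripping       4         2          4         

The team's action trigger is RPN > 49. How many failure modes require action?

2

RPN = Severity × Occurrence × Detection:
  Solder joint missing: 5 × 2 × 5 = 50
  Sensor drift: 4 × 5 × 4 = 80
  Keyway contamination: 3 × 4 × 4 = 48
  Crimp delamination: 2 × 4 × 5 = 40
  Terminal fracture: 3 × 2 × 3 = 18
  Retainer corrosion: 3 × 3 × 5 = 45
  Preload stripping: 4 × 4 × 2 = 32
Modes with RPN > 49: Solder joint missing (50), Sensor drift (80) → 2.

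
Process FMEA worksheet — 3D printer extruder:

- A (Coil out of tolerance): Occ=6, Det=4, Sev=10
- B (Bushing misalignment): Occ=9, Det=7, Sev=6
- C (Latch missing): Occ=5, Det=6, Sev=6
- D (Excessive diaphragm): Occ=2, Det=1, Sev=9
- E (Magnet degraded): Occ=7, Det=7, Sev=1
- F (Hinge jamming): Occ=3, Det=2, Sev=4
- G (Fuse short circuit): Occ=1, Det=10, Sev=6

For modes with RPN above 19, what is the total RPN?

931

RPN = Severity × Occurrence × Detection:
  A: 10 × 6 × 4 = 240
  B: 6 × 9 × 7 = 378
  C: 6 × 5 × 6 = 180
  D: 9 × 2 × 1 = 18
  E: 1 × 7 × 7 = 49
  F: 4 × 3 × 2 = 24
  G: 6 × 1 × 10 = 60
RPN > 19: A (240), B (378), C (180), E (49), F (24), G (60).
Sum: 240 + 378 + 180 + 49 + 24 + 60 = 931.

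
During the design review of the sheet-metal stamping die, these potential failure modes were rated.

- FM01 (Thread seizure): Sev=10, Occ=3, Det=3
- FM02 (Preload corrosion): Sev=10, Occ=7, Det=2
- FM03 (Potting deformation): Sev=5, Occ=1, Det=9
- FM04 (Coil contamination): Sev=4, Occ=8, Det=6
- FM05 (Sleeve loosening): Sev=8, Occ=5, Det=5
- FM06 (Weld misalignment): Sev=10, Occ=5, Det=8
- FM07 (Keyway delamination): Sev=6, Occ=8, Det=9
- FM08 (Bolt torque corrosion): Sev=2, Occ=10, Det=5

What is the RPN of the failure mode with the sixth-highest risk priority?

RPN = Severity × Occurrence × Detection:
  FM01: 10 × 3 × 3 = 90
  FM02: 10 × 7 × 2 = 140
  FM03: 5 × 1 × 9 = 45
  FM04: 4 × 8 × 6 = 192
  FM05: 8 × 5 × 5 = 200
  FM06: 10 × 5 × 8 = 400
  FM07: 6 × 8 × 9 = 432
  FM08: 2 × 10 × 5 = 100
Sorted descending: 432, 400, 200, 192, 140, 100, 90, 45.
The sixth-highest RPN is 100 (FM08).

100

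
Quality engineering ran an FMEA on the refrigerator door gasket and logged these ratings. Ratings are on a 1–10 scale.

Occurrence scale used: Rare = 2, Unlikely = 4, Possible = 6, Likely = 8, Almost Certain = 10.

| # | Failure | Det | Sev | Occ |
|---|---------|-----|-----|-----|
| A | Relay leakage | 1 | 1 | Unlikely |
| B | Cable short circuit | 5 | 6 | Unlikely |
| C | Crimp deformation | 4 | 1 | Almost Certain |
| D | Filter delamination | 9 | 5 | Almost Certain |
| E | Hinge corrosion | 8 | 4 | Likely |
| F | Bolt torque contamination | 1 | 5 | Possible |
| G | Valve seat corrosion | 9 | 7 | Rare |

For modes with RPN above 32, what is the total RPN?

992

RPN = Severity × Occurrence × Detection:
  A: 1 × 4 × 1 = 4
  B: 6 × 4 × 5 = 120
  C: 1 × 10 × 4 = 40
  D: 5 × 10 × 9 = 450
  E: 4 × 8 × 8 = 256
  F: 5 × 6 × 1 = 30
  G: 7 × 2 × 9 = 126
RPN > 32: B (120), C (40), D (450), E (256), G (126).
Sum: 120 + 40 + 450 + 256 + 126 = 992.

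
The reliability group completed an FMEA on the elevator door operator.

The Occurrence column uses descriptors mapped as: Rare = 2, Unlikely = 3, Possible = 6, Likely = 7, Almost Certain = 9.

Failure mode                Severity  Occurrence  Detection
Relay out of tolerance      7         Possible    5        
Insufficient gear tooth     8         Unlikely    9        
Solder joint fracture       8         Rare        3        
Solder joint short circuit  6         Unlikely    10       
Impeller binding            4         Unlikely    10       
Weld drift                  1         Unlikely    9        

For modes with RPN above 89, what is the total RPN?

726

RPN = Severity × Occurrence × Detection:
  Relay out of tolerance: 7 × 6 × 5 = 210
  Insufficient gear tooth: 8 × 3 × 9 = 216
  Solder joint fracture: 8 × 2 × 3 = 48
  Solder joint short circuit: 6 × 3 × 10 = 180
  Impeller binding: 4 × 3 × 10 = 120
  Weld drift: 1 × 3 × 9 = 27
RPN > 89: Relay out of tolerance (210), Insufficient gear tooth (216), Solder joint short circuit (180), Impeller binding (120).
Sum: 210 + 216 + 180 + 120 = 726.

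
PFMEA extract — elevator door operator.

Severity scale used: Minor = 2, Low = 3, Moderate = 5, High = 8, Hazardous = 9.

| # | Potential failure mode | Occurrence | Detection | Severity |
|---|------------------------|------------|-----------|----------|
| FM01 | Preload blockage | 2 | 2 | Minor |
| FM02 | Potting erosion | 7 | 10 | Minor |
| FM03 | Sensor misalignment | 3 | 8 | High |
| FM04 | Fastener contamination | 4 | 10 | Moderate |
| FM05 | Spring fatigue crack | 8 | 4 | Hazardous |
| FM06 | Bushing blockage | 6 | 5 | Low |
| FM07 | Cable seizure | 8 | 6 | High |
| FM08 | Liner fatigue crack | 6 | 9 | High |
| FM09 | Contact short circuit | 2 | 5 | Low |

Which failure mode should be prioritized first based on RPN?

RPN = Severity × Occurrence × Detection:
  FM01: 2 × 2 × 2 = 8
  FM02: 2 × 7 × 10 = 140
  FM03: 8 × 3 × 8 = 192
  FM04: 5 × 4 × 10 = 200
  FM05: 9 × 8 × 4 = 288
  FM06: 3 × 6 × 5 = 90
  FM07: 8 × 8 × 6 = 384
  FM08: 8 × 6 × 9 = 432
  FM09: 3 × 2 × 5 = 30
Highest RPN is 432 → FM08.

FM08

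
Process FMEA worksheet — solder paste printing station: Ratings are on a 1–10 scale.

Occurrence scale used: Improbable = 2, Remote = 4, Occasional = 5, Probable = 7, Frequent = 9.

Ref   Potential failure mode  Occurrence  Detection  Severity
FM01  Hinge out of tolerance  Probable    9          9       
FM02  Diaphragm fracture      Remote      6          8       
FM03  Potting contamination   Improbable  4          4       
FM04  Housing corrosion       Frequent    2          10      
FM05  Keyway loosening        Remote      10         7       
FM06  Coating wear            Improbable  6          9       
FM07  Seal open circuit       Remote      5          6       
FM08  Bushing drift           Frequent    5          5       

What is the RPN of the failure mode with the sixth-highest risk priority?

RPN = Severity × Occurrence × Detection:
  FM01: 9 × 7 × 9 = 567
  FM02: 8 × 4 × 6 = 192
  FM03: 4 × 2 × 4 = 32
  FM04: 10 × 9 × 2 = 180
  FM05: 7 × 4 × 10 = 280
  FM06: 9 × 2 × 6 = 108
  FM07: 6 × 4 × 5 = 120
  FM08: 5 × 9 × 5 = 225
Sorted descending: 567, 280, 225, 192, 180, 120, 108, 32.
The sixth-highest RPN is 120 (FM07).

120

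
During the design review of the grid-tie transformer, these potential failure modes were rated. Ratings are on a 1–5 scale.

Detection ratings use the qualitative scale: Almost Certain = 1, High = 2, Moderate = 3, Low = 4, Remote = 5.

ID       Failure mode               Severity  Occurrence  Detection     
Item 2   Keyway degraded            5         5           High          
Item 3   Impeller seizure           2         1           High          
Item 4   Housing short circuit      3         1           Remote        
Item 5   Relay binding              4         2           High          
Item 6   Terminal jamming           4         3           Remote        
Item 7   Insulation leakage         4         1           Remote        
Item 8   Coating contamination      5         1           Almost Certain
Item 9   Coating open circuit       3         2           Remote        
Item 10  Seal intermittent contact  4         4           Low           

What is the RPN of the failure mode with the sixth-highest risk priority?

RPN = Severity × Occurrence × Detection:
  Item 2: 5 × 5 × 2 = 50
  Item 3: 2 × 1 × 2 = 4
  Item 4: 3 × 1 × 5 = 15
  Item 5: 4 × 2 × 2 = 16
  Item 6: 4 × 3 × 5 = 60
  Item 7: 4 × 1 × 5 = 20
  Item 8: 5 × 1 × 1 = 5
  Item 9: 3 × 2 × 5 = 30
  Item 10: 4 × 4 × 4 = 64
Sorted descending: 64, 60, 50, 30, 20, 16, 15, 5, 4.
The sixth-highest RPN is 16 (Item 5).

16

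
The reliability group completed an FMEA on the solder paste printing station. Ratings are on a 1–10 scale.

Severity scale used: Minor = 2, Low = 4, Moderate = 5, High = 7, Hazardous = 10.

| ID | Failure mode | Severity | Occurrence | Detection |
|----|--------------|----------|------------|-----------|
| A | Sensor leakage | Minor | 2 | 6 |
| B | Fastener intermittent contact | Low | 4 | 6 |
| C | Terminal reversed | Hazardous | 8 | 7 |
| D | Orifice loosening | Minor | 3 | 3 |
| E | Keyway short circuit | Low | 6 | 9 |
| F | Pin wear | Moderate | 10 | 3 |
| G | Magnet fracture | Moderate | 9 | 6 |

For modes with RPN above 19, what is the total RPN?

RPN = Severity × Occurrence × Detection:
  A: 2 × 2 × 6 = 24
  B: 4 × 4 × 6 = 96
  C: 10 × 8 × 7 = 560
  D: 2 × 3 × 3 = 18
  E: 4 × 6 × 9 = 216
  F: 5 × 10 × 3 = 150
  G: 5 × 9 × 6 = 270
RPN > 19: A (24), B (96), C (560), E (216), F (150), G (270).
Sum: 24 + 96 + 560 + 216 + 150 + 270 = 1316.

1316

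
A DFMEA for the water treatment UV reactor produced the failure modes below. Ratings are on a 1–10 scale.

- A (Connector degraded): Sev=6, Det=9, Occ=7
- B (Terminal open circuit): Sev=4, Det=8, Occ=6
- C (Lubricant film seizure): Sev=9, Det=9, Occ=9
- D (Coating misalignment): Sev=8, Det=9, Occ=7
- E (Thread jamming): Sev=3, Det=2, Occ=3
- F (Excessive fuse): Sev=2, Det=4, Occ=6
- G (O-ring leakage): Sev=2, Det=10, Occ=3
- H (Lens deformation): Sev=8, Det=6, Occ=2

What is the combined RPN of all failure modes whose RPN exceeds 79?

RPN = Severity × Occurrence × Detection:
  A: 6 × 7 × 9 = 378
  B: 4 × 6 × 8 = 192
  C: 9 × 9 × 9 = 729
  D: 8 × 7 × 9 = 504
  E: 3 × 3 × 2 = 18
  F: 2 × 6 × 4 = 48
  G: 2 × 3 × 10 = 60
  H: 8 × 2 × 6 = 96
RPN > 79: A (378), B (192), C (729), D (504), H (96).
Sum: 378 + 192 + 729 + 504 + 96 = 1899.

1899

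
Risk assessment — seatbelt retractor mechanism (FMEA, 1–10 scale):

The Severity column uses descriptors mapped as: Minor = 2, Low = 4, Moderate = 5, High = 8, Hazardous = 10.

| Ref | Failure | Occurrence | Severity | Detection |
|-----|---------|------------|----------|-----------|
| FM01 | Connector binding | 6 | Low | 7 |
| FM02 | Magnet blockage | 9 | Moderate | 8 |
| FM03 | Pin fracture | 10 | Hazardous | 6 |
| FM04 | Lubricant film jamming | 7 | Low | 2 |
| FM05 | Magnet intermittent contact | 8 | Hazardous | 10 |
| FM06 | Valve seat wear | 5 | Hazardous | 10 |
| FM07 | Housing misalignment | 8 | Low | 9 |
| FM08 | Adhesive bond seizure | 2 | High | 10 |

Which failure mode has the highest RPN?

RPN = Severity × Occurrence × Detection:
  FM01: 4 × 6 × 7 = 168
  FM02: 5 × 9 × 8 = 360
  FM03: 10 × 10 × 6 = 600
  FM04: 4 × 7 × 2 = 56
  FM05: 10 × 8 × 10 = 800
  FM06: 10 × 5 × 10 = 500
  FM07: 4 × 8 × 9 = 288
  FM08: 8 × 2 × 10 = 160
Highest RPN is 800 → FM05.

FM05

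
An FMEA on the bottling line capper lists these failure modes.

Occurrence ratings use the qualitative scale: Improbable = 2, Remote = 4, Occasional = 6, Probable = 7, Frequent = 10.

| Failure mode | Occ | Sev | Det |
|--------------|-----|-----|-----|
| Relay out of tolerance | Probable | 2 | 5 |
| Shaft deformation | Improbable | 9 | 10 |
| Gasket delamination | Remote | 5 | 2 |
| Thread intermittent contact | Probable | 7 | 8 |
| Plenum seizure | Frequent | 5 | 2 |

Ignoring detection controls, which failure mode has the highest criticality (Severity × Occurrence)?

Plenum seizure

Criticality = Severity × Occurrence:
  Relay out of tolerance: 2 × 7 = 14
  Shaft deformation: 9 × 2 = 18
  Gasket delamination: 5 × 4 = 20
  Thread intermittent contact: 7 × 7 = 49
  Plenum seizure: 5 × 10 = 50
Highest criticality is 50 → Plenum seizure.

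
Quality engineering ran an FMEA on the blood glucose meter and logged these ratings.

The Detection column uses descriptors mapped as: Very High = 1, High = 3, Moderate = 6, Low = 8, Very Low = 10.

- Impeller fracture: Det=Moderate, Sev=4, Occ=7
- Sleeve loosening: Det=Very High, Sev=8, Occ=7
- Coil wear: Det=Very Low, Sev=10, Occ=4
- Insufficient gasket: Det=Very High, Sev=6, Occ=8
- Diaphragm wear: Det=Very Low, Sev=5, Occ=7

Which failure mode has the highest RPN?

Coil wear

RPN = Severity × Occurrence × Detection:
  Impeller fracture: 4 × 7 × 6 = 168
  Sleeve loosening: 8 × 7 × 1 = 56
  Coil wear: 10 × 4 × 10 = 400
  Insufficient gasket: 6 × 8 × 1 = 48
  Diaphragm wear: 5 × 7 × 10 = 350
Highest RPN is 400 → Coil wear.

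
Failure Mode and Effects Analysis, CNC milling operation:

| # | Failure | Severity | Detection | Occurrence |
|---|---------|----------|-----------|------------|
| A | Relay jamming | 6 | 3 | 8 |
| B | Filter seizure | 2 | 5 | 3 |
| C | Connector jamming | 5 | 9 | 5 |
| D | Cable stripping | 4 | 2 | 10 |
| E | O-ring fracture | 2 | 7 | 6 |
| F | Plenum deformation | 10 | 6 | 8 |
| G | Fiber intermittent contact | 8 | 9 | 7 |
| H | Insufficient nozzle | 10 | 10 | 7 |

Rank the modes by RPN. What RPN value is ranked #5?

144

RPN = Severity × Occurrence × Detection:
  A: 6 × 8 × 3 = 144
  B: 2 × 3 × 5 = 30
  C: 5 × 5 × 9 = 225
  D: 4 × 10 × 2 = 80
  E: 2 × 6 × 7 = 84
  F: 10 × 8 × 6 = 480
  G: 8 × 7 × 9 = 504
  H: 10 × 7 × 10 = 700
Sorted descending: 700, 504, 480, 225, 144, 84, 80, 30.
The fifth-highest RPN is 144 (A).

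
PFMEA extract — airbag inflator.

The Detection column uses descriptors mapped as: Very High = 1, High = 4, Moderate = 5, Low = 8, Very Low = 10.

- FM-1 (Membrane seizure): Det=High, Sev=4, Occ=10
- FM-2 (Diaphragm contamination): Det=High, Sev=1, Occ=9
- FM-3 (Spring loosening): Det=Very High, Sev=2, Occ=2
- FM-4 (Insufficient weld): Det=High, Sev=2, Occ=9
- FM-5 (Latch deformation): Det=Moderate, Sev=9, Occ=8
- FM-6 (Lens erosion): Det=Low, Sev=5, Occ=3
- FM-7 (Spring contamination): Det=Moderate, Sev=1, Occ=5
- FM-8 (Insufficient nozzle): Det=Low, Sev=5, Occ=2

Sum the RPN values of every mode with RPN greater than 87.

640

RPN = Severity × Occurrence × Detection:
  FM-1: 4 × 10 × 4 = 160
  FM-2: 1 × 9 × 4 = 36
  FM-3: 2 × 2 × 1 = 4
  FM-4: 2 × 9 × 4 = 72
  FM-5: 9 × 8 × 5 = 360
  FM-6: 5 × 3 × 8 = 120
  FM-7: 1 × 5 × 5 = 25
  FM-8: 5 × 2 × 8 = 80
RPN > 87: FM-1 (160), FM-5 (360), FM-6 (120).
Sum: 160 + 360 + 120 = 640.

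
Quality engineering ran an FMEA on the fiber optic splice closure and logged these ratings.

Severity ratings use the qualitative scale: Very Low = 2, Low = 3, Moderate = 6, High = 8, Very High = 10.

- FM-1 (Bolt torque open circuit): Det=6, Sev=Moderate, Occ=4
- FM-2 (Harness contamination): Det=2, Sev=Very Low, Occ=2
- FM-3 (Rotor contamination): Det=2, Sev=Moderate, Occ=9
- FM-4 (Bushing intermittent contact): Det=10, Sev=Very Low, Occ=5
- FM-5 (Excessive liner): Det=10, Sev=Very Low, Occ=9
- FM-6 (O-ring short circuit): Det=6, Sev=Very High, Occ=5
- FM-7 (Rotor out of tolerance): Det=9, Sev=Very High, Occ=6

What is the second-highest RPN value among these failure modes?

RPN = Severity × Occurrence × Detection:
  FM-1: 6 × 4 × 6 = 144
  FM-2: 2 × 2 × 2 = 8
  FM-3: 6 × 9 × 2 = 108
  FM-4: 2 × 5 × 10 = 100
  FM-5: 2 × 9 × 10 = 180
  FM-6: 10 × 5 × 6 = 300
  FM-7: 10 × 6 × 9 = 540
Sorted descending: 540, 300, 180, 144, 108, 100, 8.
The second-highest RPN is 300 (FM-6).

300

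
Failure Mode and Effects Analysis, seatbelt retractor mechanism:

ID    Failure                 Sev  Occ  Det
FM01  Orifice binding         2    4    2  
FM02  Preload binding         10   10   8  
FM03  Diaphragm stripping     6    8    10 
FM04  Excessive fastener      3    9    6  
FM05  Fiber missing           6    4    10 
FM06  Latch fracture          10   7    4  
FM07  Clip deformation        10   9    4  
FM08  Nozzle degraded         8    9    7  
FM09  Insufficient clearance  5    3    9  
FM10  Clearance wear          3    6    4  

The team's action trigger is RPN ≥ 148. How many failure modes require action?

RPN = Severity × Occurrence × Detection:
  FM01: 2 × 4 × 2 = 16
  FM02: 10 × 10 × 8 = 800
  FM03: 6 × 8 × 10 = 480
  FM04: 3 × 9 × 6 = 162
  FM05: 6 × 4 × 10 = 240
  FM06: 10 × 7 × 4 = 280
  FM07: 10 × 9 × 4 = 360
  FM08: 8 × 9 × 7 = 504
  FM09: 5 × 3 × 9 = 135
  FM10: 3 × 6 × 4 = 72
Modes with RPN ≥ 148: FM02 (800), FM03 (480), FM04 (162), FM05 (240), FM06 (280), FM07 (360), FM08 (504) → 7.

7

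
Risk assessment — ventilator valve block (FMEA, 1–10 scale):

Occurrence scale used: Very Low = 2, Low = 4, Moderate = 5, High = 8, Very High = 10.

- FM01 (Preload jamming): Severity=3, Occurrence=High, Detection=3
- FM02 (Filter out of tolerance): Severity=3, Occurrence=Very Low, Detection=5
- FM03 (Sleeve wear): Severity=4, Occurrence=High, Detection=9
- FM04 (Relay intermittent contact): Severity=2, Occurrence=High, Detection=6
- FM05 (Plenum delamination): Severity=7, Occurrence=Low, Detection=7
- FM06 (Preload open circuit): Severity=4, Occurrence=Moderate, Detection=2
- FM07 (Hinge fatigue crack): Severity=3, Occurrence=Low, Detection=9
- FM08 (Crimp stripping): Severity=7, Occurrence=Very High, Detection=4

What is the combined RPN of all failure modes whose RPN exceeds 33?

1080

RPN = Severity × Occurrence × Detection:
  FM01: 3 × 8 × 3 = 72
  FM02: 3 × 2 × 5 = 30
  FM03: 4 × 8 × 9 = 288
  FM04: 2 × 8 × 6 = 96
  FM05: 7 × 4 × 7 = 196
  FM06: 4 × 5 × 2 = 40
  FM07: 3 × 4 × 9 = 108
  FM08: 7 × 10 × 4 = 280
RPN > 33: FM01 (72), FM03 (288), FM04 (96), FM05 (196), FM06 (40), FM07 (108), FM08 (280).
Sum: 72 + 288 + 96 + 196 + 40 + 108 + 280 = 1080.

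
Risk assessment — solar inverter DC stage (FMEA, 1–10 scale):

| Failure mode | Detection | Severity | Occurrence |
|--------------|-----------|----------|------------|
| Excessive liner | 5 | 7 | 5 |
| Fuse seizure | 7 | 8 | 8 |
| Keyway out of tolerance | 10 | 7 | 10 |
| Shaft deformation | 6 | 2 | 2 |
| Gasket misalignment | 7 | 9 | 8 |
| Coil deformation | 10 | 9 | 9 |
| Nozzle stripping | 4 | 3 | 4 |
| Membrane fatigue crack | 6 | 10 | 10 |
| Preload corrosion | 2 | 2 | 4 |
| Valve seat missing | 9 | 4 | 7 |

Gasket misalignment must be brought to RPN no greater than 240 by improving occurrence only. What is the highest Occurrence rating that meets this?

Gasket misalignment: S=9, O=8, D=7 → current RPN = 504.
Fixed product = 63. Need 63 × O ≤ 240, so O ≤ 240/63 = 3.81.
Maximum integer Occurrence rating = 3 (gives RPN 189; O=4 would give 252 > 240).

3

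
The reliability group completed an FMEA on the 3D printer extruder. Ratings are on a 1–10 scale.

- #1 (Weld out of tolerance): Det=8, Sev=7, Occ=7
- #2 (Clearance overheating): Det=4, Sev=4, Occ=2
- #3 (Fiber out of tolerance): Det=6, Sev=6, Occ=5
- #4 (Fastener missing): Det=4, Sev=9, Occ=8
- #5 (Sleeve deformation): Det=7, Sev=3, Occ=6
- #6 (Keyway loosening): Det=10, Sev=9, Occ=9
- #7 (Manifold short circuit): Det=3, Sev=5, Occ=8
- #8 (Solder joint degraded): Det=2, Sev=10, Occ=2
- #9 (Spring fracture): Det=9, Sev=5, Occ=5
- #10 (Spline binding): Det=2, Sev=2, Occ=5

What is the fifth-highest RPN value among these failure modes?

RPN = Severity × Occurrence × Detection:
  #1: 7 × 7 × 8 = 392
  #2: 4 × 2 × 4 = 32
  #3: 6 × 5 × 6 = 180
  #4: 9 × 8 × 4 = 288
  #5: 3 × 6 × 7 = 126
  #6: 9 × 9 × 10 = 810
  #7: 5 × 8 × 3 = 120
  #8: 10 × 2 × 2 = 40
  #9: 5 × 5 × 9 = 225
  #10: 2 × 5 × 2 = 20
Sorted descending: 810, 392, 288, 225, 180, 126, 120, 40, 32, 20.
The fifth-highest RPN is 180 (#3).

180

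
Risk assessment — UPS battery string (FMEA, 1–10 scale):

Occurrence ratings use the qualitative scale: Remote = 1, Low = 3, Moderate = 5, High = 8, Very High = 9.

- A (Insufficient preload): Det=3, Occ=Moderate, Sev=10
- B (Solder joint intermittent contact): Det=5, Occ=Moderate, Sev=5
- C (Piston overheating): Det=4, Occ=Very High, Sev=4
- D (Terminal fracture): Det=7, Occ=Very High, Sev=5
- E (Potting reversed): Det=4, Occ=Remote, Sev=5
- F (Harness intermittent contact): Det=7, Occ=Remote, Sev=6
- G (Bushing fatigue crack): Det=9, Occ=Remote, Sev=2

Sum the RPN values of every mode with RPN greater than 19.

RPN = Severity × Occurrence × Detection:
  A: 10 × 5 × 3 = 150
  B: 5 × 5 × 5 = 125
  C: 4 × 9 × 4 = 144
  D: 5 × 9 × 7 = 315
  E: 5 × 1 × 4 = 20
  F: 6 × 1 × 7 = 42
  G: 2 × 1 × 9 = 18
RPN > 19: A (150), B (125), C (144), D (315), E (20), F (42).
Sum: 150 + 125 + 144 + 315 + 20 + 42 = 796.

796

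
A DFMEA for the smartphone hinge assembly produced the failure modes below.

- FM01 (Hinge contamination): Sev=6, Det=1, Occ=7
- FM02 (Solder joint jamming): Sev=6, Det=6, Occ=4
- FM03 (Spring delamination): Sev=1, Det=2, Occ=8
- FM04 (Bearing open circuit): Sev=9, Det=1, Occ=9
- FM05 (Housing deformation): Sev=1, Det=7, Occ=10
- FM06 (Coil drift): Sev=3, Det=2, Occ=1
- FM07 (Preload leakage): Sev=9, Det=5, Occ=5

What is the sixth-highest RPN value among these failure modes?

16

RPN = Severity × Occurrence × Detection:
  FM01: 6 × 7 × 1 = 42
  FM02: 6 × 4 × 6 = 144
  FM03: 1 × 8 × 2 = 16
  FM04: 9 × 9 × 1 = 81
  FM05: 1 × 10 × 7 = 70
  FM06: 3 × 1 × 2 = 6
  FM07: 9 × 5 × 5 = 225
Sorted descending: 225, 144, 81, 70, 42, 16, 6.
The sixth-highest RPN is 16 (FM03).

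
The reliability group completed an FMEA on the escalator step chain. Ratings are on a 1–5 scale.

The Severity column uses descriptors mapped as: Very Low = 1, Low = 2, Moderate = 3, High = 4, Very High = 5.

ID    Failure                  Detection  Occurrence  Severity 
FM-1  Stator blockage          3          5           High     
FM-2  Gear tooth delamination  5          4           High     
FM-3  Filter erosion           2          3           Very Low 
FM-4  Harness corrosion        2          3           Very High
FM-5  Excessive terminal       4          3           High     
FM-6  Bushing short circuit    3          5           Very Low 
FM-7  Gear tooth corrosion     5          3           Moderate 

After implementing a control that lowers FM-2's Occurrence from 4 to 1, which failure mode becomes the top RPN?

FM-1

RPN = Severity × Occurrence × Detection:
  FM-1: 4 × 5 × 3 = 60
  FM-2: 4 × 4 × 5 = 80
  FM-3: 1 × 3 × 2 = 6
  FM-4: 5 × 3 × 2 = 30
  FM-5: 4 × 3 × 4 = 48
  FM-6: 1 × 5 × 3 = 15
  FM-7: 3 × 3 × 5 = 45
After action: FM-2 → 4 × 1 × 5 = 20.
Revised RPNs: FM-1=60, FM-5=48, FM-7=45, FM-4=30, FM-2=20, FM-6=15, FM-3=6.
Highest is now FM-1 (60).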